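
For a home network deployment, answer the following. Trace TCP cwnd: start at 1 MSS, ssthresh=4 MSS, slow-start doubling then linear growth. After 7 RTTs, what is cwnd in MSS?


RTT 0: cwnd = 1 MSS (initial)
RTT 1: cwnd = 2 MSS (slow start, doubled)
RTT 2: cwnd = 4 MSS (slow start, doubled)
RTT 3: cwnd = 5 MSS (congestion avoidance, +1)
RTT 4: cwnd = 6 MSS (congestion avoidance, +1)
RTT 5: cwnd = 7 MSS (congestion avoidance, +1)
RTT 6: cwnd = 8 MSS (congestion avoidance, +1)
RTT 7: cwnd = 9 MSS (congestion avoidance, +1)

9


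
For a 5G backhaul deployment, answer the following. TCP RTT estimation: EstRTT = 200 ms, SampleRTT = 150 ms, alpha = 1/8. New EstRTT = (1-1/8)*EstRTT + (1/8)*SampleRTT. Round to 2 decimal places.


Given: EstRTT = 200 ms, SampleRTT = 150 ms, alpha = 1/8
New EstRTT = (1 - alpha) * EstRTT + alpha * SampleRTT
(7/8) * 200 = 175
(1/8) * 150 = 18.75
New EstRTT = 175 + 18.75 = 193.75 ms -> 193.75 ms (2 dp)

193.75


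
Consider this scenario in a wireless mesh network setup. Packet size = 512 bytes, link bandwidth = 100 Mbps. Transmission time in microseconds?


Given: packet = 512 bytes, bandwidth = 100 Mbps
Packet in bits = 512 * 8 = 4096 bits
Bandwidth = 100 * 10^6 = 100000000 bps
Time = 4096 / 100000000 seconds
Time in us = 4096 * 10^6 / 100000000 = 40.96

40.96


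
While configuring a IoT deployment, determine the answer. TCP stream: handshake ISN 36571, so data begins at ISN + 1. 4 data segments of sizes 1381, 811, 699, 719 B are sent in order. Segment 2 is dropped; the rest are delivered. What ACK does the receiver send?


SYN uses sequence number 36571; first data byte = ISN + 1 = 36572.
Segment 1: SEQ = 36572, len = 1381 B, covers [36572, 37952]
Segment 2: SEQ = 37953, len = 811 B, covers [37953, 38763] [LOST]
Segment 3: SEQ = 38764, len = 699 B, covers [38764, 39462]
Segment 4: SEQ = 39463, len = 719 B, covers [39463, 40181]
In-order data received: bytes [36572, 37952] (segments 1..1).
Segment 2 missing -> gap begins at byte 37953; later segments buffered out of order.
Cumulative ACK = next expected in-order byte = 36572 + 1381 = 37953

37953


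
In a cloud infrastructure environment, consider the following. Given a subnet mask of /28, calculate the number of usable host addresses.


Given: subnet mask /28
Host bits = 32 - 28 = 4
Total addresses = 2^4 = 16
Usable hosts = 16 - 2 (network + broadcast) = 14

14


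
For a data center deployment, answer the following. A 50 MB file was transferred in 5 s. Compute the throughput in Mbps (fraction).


Given: file = 50 MB, time = 5 s
File in Mb = 50 * 8 = 400 Mb
Throughput = 400 / 5 Mbps
Throughput = 80 Mbps

80


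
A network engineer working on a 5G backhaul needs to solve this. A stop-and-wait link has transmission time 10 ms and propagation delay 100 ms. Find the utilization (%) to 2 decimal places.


Given: Ttrans = 10 ms, Tprop = 100 ms
RTT = 2 * Tprop = 2 * 100 = 200 ms
U = Ttrans / (Ttrans + RTT)
U = 10 / (10 + 200)
U = 10 / 210 = 0.047619
U% = 4.76%

4.76


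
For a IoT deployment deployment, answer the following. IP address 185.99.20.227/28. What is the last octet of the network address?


Given: IP = 185.99.20.227, prefix = /28
Subnet mask = 255.255.255.240
Last octet of IP: 227
Last octet of mask: 240
Network last octet = 227 AND 240 = 224

224


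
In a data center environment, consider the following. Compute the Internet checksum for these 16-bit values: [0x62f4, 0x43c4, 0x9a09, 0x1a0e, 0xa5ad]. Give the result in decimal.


Given words: [0x62f4, 0x43c4, 0x9a09, 0x1a0e, 0xa5ad]
Step 1: Sum all words
Raw sum = 25332 + 17348 + 39433 + 6670 + 42413 = 131196
Step 2: Fold carry: (124 + 2) = 126
One's complement = ~126 & 0xFFFF = 65409

65409


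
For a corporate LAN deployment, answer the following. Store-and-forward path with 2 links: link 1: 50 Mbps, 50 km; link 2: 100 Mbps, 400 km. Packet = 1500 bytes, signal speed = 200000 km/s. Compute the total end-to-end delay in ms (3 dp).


Packet = 1500 bytes = 12000 bits. Store-and-forward: sum (t_trans + t_prop) per link.
Link 1: t_trans = 12000/(50*10^6) s = 0.2400 ms; t_prop = 50/200000 s = 0.2500 ms; subtotal = 0.4900 ms
Link 2: t_trans = 12000/(100*10^6) s = 0.1200 ms; t_prop = 400/200000 s = 2.0000 ms; subtotal = 2.1200 ms
End-to-end = 0.4900 + 2.1200 = 2.6100 ms -> 2.610 ms (3 dp)

2.610


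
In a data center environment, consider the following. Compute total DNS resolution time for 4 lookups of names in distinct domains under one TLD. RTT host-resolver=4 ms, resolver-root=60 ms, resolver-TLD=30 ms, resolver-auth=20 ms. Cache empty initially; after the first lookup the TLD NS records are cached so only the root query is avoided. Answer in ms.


Lookup 1 (cold cache): local + root + TLD + auth = 4 + 60 + 30 + 20 = 114 ms
Lookups 2..4 (TLD NS cached -> skip root; new domain -> still ask TLD and auth): local + TLD + auth = 4 + 30 + 20 = 54 ms each
Remaining 3 lookups: 3 * 54 = 162 ms
Total = 114 + 162 = 276 ms

276


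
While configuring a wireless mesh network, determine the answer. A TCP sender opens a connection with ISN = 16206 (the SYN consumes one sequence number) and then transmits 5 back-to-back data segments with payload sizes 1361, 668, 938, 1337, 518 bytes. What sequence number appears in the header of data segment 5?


The SYN occupies sequence number ISN = 16206, so the first data byte is ISN + 1 = 16207.
SEQ of data segment i = (ISN + 1) + sum of payload sizes of segments 1..i-1.
Segment 1: SEQ = 16207, payload = 1361 bytes
Segment 2: SEQ = 17568, payload = 668 bytes
Segment 3: SEQ = 18236, payload = 938 bytes
Segment 4: SEQ = 19174, payload = 1337 bytes
Segment 5: SEQ = 20511, payload = 518 bytes
SEQ of segment 5 = 16207 + 1361 + 668 + 938 + 1337 = 20511

20511


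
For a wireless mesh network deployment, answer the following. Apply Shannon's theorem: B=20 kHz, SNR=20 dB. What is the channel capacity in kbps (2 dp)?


Given: B = 20 kHz, SNR = 20 dB
SNR linear = 10^(20/10) = 100
1 + SNR = 101
log2(101) = 6.6582114828
C = 20 * 1000 * 6.6582114828 = 133164.2297 bps
C = 133.164230 kbps -> 133.16 kbps (2 dp)

133.16


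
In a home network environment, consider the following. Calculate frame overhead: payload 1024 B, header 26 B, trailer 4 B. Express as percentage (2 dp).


Given: payload = 1024 B, header = 26 B, trailer = 4 B
Overhead bytes = header + trailer = 26 + 4 = 30
Total frame = payload + overhead = 1024 + 30 = 1054
Overhead % = 30 / 1054 * 100 = 2.8463% -> 2.85% (2 dp)

2.85


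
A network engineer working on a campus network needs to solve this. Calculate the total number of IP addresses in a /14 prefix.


Given: CIDR prefix /14
Host bits = 32 - 14 = 18
Total addresses = 2^18 = 262144

262144


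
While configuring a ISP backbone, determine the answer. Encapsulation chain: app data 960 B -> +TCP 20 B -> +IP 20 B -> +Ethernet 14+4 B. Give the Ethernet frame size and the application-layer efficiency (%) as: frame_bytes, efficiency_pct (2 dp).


TCP segment = 960 + 20 = 980 B
IP packet = 980 + 20 = 1000 B
Ethernet frame = 1000 + 14 + 4 = 1018 B
Efficiency = app / frame = 960 / 1018 = 0.943026 = 94.3026% -> 94.30% (2 dp)

1018, 94.30


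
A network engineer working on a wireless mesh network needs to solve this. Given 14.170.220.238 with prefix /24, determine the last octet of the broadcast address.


Given: IP = 14.170.220.238, prefix = /24
Host bits = 32 - 24 = 8
Network last octet = 238 AND mask = 0
Host part size = 2^8 - 1 = 255
Broadcast last octet = 0 OR 255 = 255

255


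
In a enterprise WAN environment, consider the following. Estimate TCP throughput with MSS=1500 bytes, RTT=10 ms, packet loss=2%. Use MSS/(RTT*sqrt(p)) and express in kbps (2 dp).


Given: MSS = 1500 bytes, RTT = 10 ms, loss = 2%
RTT in seconds = 10 / 1000 = 0.01
Loss rate = 2% = 0.02
sqrt(loss) = sqrt(0.02) = 0.141421356237
Throughput (bytes/s) = 1500 / (0.01 * 0.141421356237) = 1060660.1718
Throughput (kbps) = 1060660.1718 * 8 / 1000 = 8485.281374 -> 8485.28 kbps (2 dp)

8485.28


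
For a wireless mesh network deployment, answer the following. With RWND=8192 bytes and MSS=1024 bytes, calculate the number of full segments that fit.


Given: RWND = 8192 bytes, MSS = 1024 bytes
Full segments = floor(RWND / MSS)
Full segments = floor(8192 / 1024)
Full segments = floor(8.0) = 8

8


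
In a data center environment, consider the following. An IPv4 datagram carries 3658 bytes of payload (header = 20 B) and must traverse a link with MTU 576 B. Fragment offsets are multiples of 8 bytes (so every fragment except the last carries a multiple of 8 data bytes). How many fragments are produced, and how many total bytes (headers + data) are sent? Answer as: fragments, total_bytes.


Max data per non-final fragment = floor((MTU - header)/8)*8 = floor((576 - 20)/8)*8 = floor(556/8)*8 = 552 B
Final fragment needs no 8-byte alignment: it can carry up to MTU - header = 556 B
Non-final fragments needed = ceil((payload - 556) / 552) = ceil(3102/552) = ceil(5.6196) = 6
Number of fragments = 6 + 1 = 7
Fragment sizes (data): 6 * 552 B + 346 B (last, 346 <= 556 OK)
Total bytes sent = payload + n_frags * header = 3658 + 7*20 = 3658 + 140 = 3798 B

7, 3798


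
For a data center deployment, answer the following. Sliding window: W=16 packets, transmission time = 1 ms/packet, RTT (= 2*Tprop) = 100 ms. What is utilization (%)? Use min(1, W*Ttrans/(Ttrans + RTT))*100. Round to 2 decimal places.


Given: W = 16, Ttrans = 1 ms, RTT = 100 ms (= 2 * Tprop, Tprop = 50 ms)
Cycle time = Ttrans + RTT = 1 + 100 = 101 ms (first packet sent until its ACK returns)
W * Ttrans = 16 * 1 = 16 ms of sending per cycle
W * Ttrans / (Ttrans + RTT) = 16 / 101 = 0.158416
U = min(1, 0.158416) = 0.158416
U% = 15.84%

15.84


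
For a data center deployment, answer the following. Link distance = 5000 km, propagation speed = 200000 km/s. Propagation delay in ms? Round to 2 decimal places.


Given: distance = 5000 km, speed = 200000 km/s
Delay = distance / speed = 5000 / 200000 seconds
Delay in ms = 5000 * 1000 / 200000
Delay = 25.0000 ms
Rounded to 2 dp = 25.00 ms

25.00


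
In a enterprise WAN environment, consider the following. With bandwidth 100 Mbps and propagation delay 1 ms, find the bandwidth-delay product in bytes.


Given: bandwidth = 100 Mbps, delay = 1 ms
BDP in bits = 100 * 10^6 * 1 / 1000
BDP in bits = 100000
BDP in bytes = 100000 / 8 = 12500

12500


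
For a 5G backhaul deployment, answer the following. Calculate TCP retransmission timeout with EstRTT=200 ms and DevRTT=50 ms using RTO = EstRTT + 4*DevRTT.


Given: EstRTT = 200 ms, DevRTT = 50 ms
Timeout = EstRTT + 4 * DevRTT
4 * DevRTT = 4 * 50 = 200
Timeout = 200 + 200 = 400 ms

400


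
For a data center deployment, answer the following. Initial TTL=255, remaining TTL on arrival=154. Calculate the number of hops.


Given: initial TTL = 255, received TTL = 154
Hops = initial TTL - received TTL
Hops = 255 - 154 = 101

101


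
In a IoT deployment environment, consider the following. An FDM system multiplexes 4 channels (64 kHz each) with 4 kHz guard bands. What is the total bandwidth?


Given: 4 channels, 64 kHz each, guard = 4 kHz
Channel bandwidth = 4 * 64 = 256 kHz
Guard bands = 3 gaps * 4 kHz = 12 kHz
Total = 256 + 12 = 268 kHz

268


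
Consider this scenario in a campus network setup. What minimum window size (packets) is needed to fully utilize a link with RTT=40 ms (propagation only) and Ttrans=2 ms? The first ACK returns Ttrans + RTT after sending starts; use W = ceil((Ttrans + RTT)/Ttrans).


Given: Ttrans = 2 ms, RTT = 40 ms (= 2 * Tprop, Tprop = 20 ms)
Time until first ACK returns = Ttrans + RTT = 2 + 40 = 42 ms
Need W * Ttrans >= Ttrans + RTT  ->  W >= (Ttrans + RTT) / Ttrans
(Ttrans + RTT) / Ttrans = 42 / 2 = 21
W_min = ceil(21) = 21

21


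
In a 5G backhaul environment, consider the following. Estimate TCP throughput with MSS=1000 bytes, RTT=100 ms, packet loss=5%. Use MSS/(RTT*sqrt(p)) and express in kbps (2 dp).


Given: MSS = 1000 bytes, RTT = 100 ms, loss = 5%
RTT in seconds = 100 / 1000 = 0.1
Loss rate = 5% = 0.05
sqrt(loss) = sqrt(0.05) = 0.223606797750
Throughput (bytes/s) = 1000 / (0.1 * 0.223606797750) = 44721.3595
Throughput (kbps) = 44721.3595 * 8 / 1000 = 357.770876 -> 357.77 kbps (2 dp)

357.77


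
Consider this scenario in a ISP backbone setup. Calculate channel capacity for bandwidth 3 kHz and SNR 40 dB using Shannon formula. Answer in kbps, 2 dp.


Given: B = 3 kHz, SNR = 40 dB
SNR linear = 10^(40/10) = 10000
1 + SNR = 10001
log2(10001) = 13.2878566418
C = 3 * 1000 * 13.2878566418 = 39863.5699 bps
C = 39.863570 kbps -> 39.86 kbps (2 dp)

39.86


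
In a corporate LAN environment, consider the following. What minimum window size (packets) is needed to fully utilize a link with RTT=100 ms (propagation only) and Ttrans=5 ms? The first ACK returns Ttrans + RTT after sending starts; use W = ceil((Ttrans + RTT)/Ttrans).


Given: Ttrans = 5 ms, RTT = 100 ms (= 2 * Tprop, Tprop = 50 ms)
Time until first ACK returns = Ttrans + RTT = 5 + 100 = 105 ms
Need W * Ttrans >= Ttrans + RTT  ->  W >= (Ttrans + RTT) / Ttrans
(Ttrans + RTT) / Ttrans = 105 / 5 = 21
W_min = ceil(21) = 21

21


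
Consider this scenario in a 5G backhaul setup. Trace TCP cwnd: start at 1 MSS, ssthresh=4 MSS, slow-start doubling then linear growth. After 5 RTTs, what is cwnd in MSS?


RTT 0: cwnd = 1 MSS (initial)
RTT 1: cwnd = 2 MSS (slow start, doubled)
RTT 2: cwnd = 4 MSS (slow start, doubled)
RTT 3: cwnd = 5 MSS (congestion avoidance, +1)
RTT 4: cwnd = 6 MSS (congestion avoidance, +1)
RTT 5: cwnd = 7 MSS (congestion avoidance, +1)

7


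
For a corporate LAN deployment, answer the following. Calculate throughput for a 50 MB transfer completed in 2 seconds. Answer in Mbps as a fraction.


Given: file = 50 MB, time = 2 s
File in Mb = 50 * 8 = 400 Mb
Throughput = 400 / 2 Mbps
Throughput = 200 Mbps

200


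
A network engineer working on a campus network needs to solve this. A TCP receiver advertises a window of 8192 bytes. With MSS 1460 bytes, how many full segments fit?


Given: RWND = 8192 bytes, MSS = 1460 bytes
Full segments = floor(RWND / MSS)
Full segments = floor(8192 / 1460)
Full segments = floor(5.611) = 5

5


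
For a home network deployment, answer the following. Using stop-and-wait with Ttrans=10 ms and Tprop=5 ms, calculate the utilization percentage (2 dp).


Given: Ttrans = 10 ms, Tprop = 5 ms
RTT = 2 * Tprop = 2 * 5 = 10 ms
U = Ttrans / (Ttrans + RTT)
U = 10 / (10 + 10)
U = 10 / 20 = 0.5
U% = 50.00%

50.00


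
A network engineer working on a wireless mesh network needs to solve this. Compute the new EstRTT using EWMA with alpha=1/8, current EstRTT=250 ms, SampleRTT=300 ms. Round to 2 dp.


Given: EstRTT = 250 ms, SampleRTT = 300 ms, alpha = 1/8
New EstRTT = (1 - alpha) * EstRTT + alpha * SampleRTT
(7/8) * 250 = 218.75
(1/8) * 300 = 37.5
New EstRTT = 218.75 + 37.5 = 256.25 ms -> 256.25 ms (2 dp)

256.25


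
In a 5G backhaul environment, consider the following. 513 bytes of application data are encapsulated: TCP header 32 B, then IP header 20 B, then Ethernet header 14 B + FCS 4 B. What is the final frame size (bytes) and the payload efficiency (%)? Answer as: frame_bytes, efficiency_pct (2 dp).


TCP segment = 513 + 32 = 545 B
IP packet = 545 + 20 = 565 B
Ethernet frame = 565 + 14 + 4 = 583 B
Efficiency = app / frame = 513 / 583 = 0.879931 = 87.9931% -> 87.99% (2 dp)

583, 87.99


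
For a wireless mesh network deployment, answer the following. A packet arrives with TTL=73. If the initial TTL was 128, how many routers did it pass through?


Given: initial TTL = 128, received TTL = 73
Hops = initial TTL - received TTL
Hops = 128 - 73 = 55

55


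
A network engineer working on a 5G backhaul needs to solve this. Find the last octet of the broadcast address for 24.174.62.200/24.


Given: IP = 24.174.62.200, prefix = /24
Host bits = 32 - 24 = 8
Network last octet = 200 AND mask = 0
Host part size = 2^8 - 1 = 255
Broadcast last octet = 0 OR 255 = 255

255


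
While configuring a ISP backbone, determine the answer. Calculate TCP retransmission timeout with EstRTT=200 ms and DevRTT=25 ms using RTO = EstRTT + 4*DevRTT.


Given: EstRTT = 200 ms, DevRTT = 25 ms
Timeout = EstRTT + 4 * DevRTT
4 * DevRTT = 4 * 25 = 100
Timeout = 200 + 100 = 300 ms

300


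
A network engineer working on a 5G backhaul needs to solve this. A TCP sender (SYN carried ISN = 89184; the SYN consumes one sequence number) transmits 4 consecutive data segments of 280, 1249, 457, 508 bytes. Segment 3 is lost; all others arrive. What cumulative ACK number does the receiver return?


SYN uses sequence number 89184; first data byte = ISN + 1 = 89185.
Segment 1: SEQ = 89185, len = 280 B, covers [89185, 89464]
Segment 2: SEQ = 89465, len = 1249 B, covers [89465, 90713]
Segment 3: SEQ = 90714, len = 457 B, covers [90714, 91170] [LOST]
Segment 4: SEQ = 91171, len = 508 B, covers [91171, 91678]
In-order data received: bytes [89185, 90713] (segments 1..2).
Segment 3 missing -> gap begins at byte 90714; later segments buffered out of order.
Cumulative ACK = next expected in-order byte = 89185 + 280 + 1249 = 90714

90714


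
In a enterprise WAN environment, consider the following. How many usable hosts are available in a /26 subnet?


Given: subnet mask /26
Host bits = 32 - 26 = 6
Total addresses = 2^6 = 64
Usable hosts = 64 - 2 (network + broadcast) = 62

62


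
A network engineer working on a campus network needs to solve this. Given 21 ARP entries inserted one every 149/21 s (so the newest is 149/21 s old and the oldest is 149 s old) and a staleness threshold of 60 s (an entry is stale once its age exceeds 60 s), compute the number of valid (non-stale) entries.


Ages are k * 149/21 s for k = 1..21 (spacing = 7.0952 s).
Entry k is valid iff k * 149/21 <= 60 iff k <= 21 * 60 / 149 = 8.4564
n_valid = floor(8.4564) = 8
(n_stale = 21 - 8 = 13)

8


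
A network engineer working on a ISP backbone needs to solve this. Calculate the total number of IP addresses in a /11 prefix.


Given: CIDR prefix /11
Host bits = 32 - 11 = 21
Total addresses = 2^21 = 2097152

2097152


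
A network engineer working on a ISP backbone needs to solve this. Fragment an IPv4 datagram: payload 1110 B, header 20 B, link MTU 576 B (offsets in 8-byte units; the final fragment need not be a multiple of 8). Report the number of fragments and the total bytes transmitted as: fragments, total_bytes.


Max data per non-final fragment = floor((MTU - header)/8)*8 = floor((576 - 20)/8)*8 = floor(556/8)*8 = 552 B
Final fragment needs no 8-byte alignment: it can carry up to MTU - header = 556 B
Non-final fragments needed = ceil((payload - 556) / 552) = ceil(554/552) = ceil(1.0036) = 2
Number of fragments = 2 + 1 = 3
Fragment sizes (data): 2 * 552 B + 6 B (last, 6 <= 556 OK)
Total bytes sent = payload + n_frags * header = 1110 + 3*20 = 1110 + 60 = 1170 B

3, 1170


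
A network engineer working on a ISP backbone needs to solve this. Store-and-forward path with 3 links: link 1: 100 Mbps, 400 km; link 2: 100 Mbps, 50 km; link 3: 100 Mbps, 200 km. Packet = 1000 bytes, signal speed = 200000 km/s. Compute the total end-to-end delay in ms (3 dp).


Packet = 1000 bytes = 8000 bits. Store-and-forward: sum (t_trans + t_prop) per link.
Link 1: t_trans = 8000/(100*10^6) s = 0.0800 ms; t_prop = 400/200000 s = 2.0000 ms; subtotal = 2.0800 ms
Link 2: t_trans = 8000/(100*10^6) s = 0.0800 ms; t_prop = 50/200000 s = 0.2500 ms; subtotal = 0.3300 ms
Link 3: t_trans = 8000/(100*10^6) s = 0.0800 ms; t_prop = 200/200000 s = 1.0000 ms; subtotal = 1.0800 ms
End-to-end = 2.0800 + 0.3300 + 1.0800 = 3.4900 ms -> 3.490 ms (3 dp)

3.490


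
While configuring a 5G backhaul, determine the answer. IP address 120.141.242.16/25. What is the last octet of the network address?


Given: IP = 120.141.242.16, prefix = /25
Subnet mask = 255.255.255.128
Last octet of IP: 16
Last octet of mask: 128
Network last octet = 16 AND 128 = 0

0


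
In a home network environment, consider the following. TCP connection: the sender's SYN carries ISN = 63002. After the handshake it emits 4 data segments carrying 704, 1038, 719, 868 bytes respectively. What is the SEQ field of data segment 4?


The SYN occupies sequence number ISN = 63002, so the first data byte is ISN + 1 = 63003.
SEQ of data segment i = (ISN + 1) + sum of payload sizes of segments 1..i-1.
Segment 1: SEQ = 63003, payload = 704 bytes
Segment 2: SEQ = 63707, payload = 1038 bytes
Segment 3: SEQ = 64745, payload = 719 bytes
Segment 4: SEQ = 65464, payload = 868 bytes
SEQ of segment 4 = 63003 + 704 + 1038 + 719 = 65464

65464


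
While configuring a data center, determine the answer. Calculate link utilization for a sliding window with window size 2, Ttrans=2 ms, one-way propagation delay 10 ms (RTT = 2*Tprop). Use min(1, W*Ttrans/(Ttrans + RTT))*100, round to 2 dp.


Given: W = 2, Ttrans = 2 ms, RTT = 20 ms (= 2 * Tprop, Tprop = 10 ms)
Cycle time = Ttrans + RTT = 2 + 20 = 22 ms (first packet sent until its ACK returns)
W * Ttrans = 2 * 2 = 4 ms of sending per cycle
W * Ttrans / (Ttrans + RTT) = 4 / 22 = 0.181818
U = min(1, 0.181818) = 0.181818
U% = 18.18%

18.18


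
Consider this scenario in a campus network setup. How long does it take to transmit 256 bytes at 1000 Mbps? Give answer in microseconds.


Given: packet = 256 bytes, bandwidth = 1000 Mbps
Packet in bits = 256 * 8 = 2048 bits
Bandwidth = 1000 * 10^6 = 1000000000 bps
Time = 2048 / 1000000000 seconds
Time in us = 2048 * 10^6 / 1000000000 = 2.048

2.048


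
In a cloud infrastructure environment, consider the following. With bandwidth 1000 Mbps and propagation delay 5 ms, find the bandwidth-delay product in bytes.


Given: bandwidth = 1000 Mbps, delay = 5 ms
BDP in bits = 1000 * 10^6 * 5 / 1000
BDP in bits = 5000000
BDP in bytes = 5000000 / 8 = 625000

625000


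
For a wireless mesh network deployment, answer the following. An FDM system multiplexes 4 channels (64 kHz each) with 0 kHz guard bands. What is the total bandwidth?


Given: 4 channels, 64 kHz each, guard = 0 kHz
Channel bandwidth = 4 * 64 = 256 kHz
Guard bands = 3 gaps * 0 kHz = 0 kHz
Total = 256 + 0 = 256 kHz

256


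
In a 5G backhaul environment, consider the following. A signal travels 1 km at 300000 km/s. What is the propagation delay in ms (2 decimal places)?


Given: distance = 1 km, speed = 300000 km/s
Delay = distance / speed = 1 / 300000 seconds
Delay in ms = 1 * 1000 / 300000
Delay = 0.0033 ms
Rounded to 2 dp = 0.00 ms

0.00


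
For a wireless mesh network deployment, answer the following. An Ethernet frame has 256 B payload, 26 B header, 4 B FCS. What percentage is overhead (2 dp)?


Given: payload = 256 B, header = 26 B, trailer = 4 B
Overhead bytes = header + trailer = 26 + 4 = 30
Total frame = payload + overhead = 256 + 30 = 286
Overhead % = 30 / 286 * 100 = 10.4895% -> 10.49% (2 dp)

10.49


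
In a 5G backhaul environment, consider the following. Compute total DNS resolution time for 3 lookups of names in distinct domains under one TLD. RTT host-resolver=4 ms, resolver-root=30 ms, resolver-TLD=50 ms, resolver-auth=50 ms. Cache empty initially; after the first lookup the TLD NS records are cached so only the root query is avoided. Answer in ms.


Lookup 1 (cold cache): local + root + TLD + auth = 4 + 30 + 50 + 50 = 134 ms
Lookups 2..3 (TLD NS cached -> skip root; new domain -> still ask TLD and auth): local + TLD + auth = 4 + 50 + 50 = 104 ms each
Remaining 2 lookups: 2 * 104 = 208 ms
Total = 134 + 208 = 342 ms

342


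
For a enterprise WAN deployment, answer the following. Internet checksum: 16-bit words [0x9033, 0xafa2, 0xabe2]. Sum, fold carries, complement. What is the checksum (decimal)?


Given words: [0x9033, 0xafa2, 0xabe2]
Step 1: Sum all words
Raw sum = 36915 + 44962 + 44002 = 125879
Step 2: Fold carry: (60343 + 1) = 60344
One's complement = ~60344 & 0xFFFF = 5191

5191


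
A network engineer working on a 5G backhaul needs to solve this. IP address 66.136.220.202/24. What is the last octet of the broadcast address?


Given: IP = 66.136.220.202, prefix = /24
Host bits = 32 - 24 = 8
Network last octet = 202 AND mask = 0
Host part size = 2^8 - 1 = 255
Broadcast last octet = 0 OR 255 = 255

255


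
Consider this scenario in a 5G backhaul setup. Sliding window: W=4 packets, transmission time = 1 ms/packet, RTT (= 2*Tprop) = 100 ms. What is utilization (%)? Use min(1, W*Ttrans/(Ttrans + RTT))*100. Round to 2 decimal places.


Given: W = 4, Ttrans = 1 ms, RTT = 100 ms (= 2 * Tprop, Tprop = 50 ms)
Cycle time = Ttrans + RTT = 1 + 100 = 101 ms (first packet sent until its ACK returns)
W * Ttrans = 4 * 1 = 4 ms of sending per cycle
W * Ttrans / (Ttrans + RTT) = 4 / 101 = 0.039604
U = min(1, 0.039604) = 0.039604
U% = 3.96%

3.96


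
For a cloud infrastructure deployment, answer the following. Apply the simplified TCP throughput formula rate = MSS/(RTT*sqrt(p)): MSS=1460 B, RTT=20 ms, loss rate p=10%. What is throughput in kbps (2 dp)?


Given: MSS = 1460 bytes, RTT = 20 ms, loss = 10%
RTT in seconds = 20 / 1000 = 0.02
Loss rate = 10% = 0.1
sqrt(loss) = sqrt(0.1) = 0.316227766017
Throughput (bytes/s) = 1460 / (0.02 * 0.316227766017) = 230846.2692
Throughput (kbps) = 230846.2692 * 8 / 1000 = 1846.770154 -> 1846.77 kbps (2 dp)

1846.77


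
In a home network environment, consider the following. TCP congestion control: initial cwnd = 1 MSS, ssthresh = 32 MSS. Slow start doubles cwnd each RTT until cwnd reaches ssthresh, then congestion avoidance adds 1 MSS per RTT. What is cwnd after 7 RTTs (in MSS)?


RTT 0: cwnd = 1 MSS (initial)
RTT 1: cwnd = 2 MSS (slow start, doubled)
RTT 2: cwnd = 4 MSS (slow start, doubled)
RTT 3: cwnd = 8 MSS (slow start, doubled)
RTT 4: cwnd = 16 MSS (slow start, doubled)
RTT 5: cwnd = 32 MSS (slow start, doubled)
RTT 6: cwnd = 33 MSS (congestion avoidance, +1)
RTT 7: cwnd = 34 MSS (congestion avoidance, +1)

34


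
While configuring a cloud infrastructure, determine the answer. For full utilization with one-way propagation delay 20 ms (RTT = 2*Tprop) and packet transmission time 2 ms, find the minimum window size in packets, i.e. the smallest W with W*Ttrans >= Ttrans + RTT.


Given: Ttrans = 2 ms, RTT = 40 ms (= 2 * Tprop, Tprop = 20 ms)
Time until first ACK returns = Ttrans + RTT = 2 + 40 = 42 ms
Need W * Ttrans >= Ttrans + RTT  ->  W >= (Ttrans + RTT) / Ttrans
(Ttrans + RTT) / Ttrans = 42 / 2 = 21
W_min = ceil(21) = 21

21


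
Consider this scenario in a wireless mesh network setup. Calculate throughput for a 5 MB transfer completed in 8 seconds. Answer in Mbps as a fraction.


Given: file = 5 MB, time = 8 s
File in Mb = 5 * 8 = 40 Mb
Throughput = 40 / 8 Mbps
Throughput = 5 Mbps

5


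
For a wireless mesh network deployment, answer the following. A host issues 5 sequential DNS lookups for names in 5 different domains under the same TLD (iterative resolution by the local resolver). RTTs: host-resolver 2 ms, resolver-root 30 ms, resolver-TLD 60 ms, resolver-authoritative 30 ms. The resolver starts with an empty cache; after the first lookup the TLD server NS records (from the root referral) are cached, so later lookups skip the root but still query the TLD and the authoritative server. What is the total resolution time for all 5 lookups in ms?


Lookup 1 (cold cache): local + root + TLD + auth = 2 + 30 + 60 + 30 = 122 ms
Lookups 2..5 (TLD NS cached -> skip root; new domain -> still ask TLD and auth): local + TLD + auth = 2 + 60 + 30 = 92 ms each
Remaining 4 lookups: 4 * 92 = 368 ms
Total = 122 + 368 = 490 ms

490


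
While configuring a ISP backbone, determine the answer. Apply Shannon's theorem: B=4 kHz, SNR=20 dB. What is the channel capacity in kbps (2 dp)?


Given: B = 4 kHz, SNR = 20 dB
SNR linear = 10^(20/10) = 100
1 + SNR = 101
log2(101) = 6.6582114828
C = 4 * 1000 * 6.6582114828 = 26632.8459 bps
C = 26.632846 kbps -> 26.63 kbps (2 dp)

26.63


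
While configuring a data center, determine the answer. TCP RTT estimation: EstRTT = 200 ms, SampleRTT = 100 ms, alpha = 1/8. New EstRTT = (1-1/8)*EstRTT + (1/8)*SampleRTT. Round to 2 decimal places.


Given: EstRTT = 200 ms, SampleRTT = 100 ms, alpha = 1/8
New EstRTT = (1 - alpha) * EstRTT + alpha * SampleRTT
(7/8) * 200 = 175
(1/8) * 100 = 12.5
New EstRTT = 175 + 12.5 = 187.5 ms -> 187.50 ms (2 dp)

187.50


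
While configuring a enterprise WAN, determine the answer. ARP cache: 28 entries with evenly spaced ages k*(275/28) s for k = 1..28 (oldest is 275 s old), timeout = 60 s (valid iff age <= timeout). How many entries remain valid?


Ages are k * 275/28 s for k = 1..28 (spacing = 9.8214 s).
Entry k is valid iff k * 275/28 <= 60 iff k <= 28 * 60 / 275 = 6.1091
n_valid = floor(6.1091) = 6
(n_stale = 28 - 6 = 22)

6


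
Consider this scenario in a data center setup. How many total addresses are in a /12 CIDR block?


Given: CIDR prefix /12
Host bits = 32 - 12 = 20
Total addresses = 2^20 = 1048576

1048576


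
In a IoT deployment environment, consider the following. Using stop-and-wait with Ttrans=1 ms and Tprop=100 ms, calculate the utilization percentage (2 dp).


Given: Ttrans = 1 ms, Tprop = 100 ms
RTT = 2 * Tprop = 2 * 100 = 200 ms
U = Ttrans / (Ttrans + RTT)
U = 1 / (1 + 200)
U = 1 / 201 = 0.004975
U% = 0.50%

0.50


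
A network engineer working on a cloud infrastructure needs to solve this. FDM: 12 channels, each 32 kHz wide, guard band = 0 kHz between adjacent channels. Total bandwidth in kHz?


Given: 12 channels, 32 kHz each, guard = 0 kHz
Channel bandwidth = 12 * 32 = 384 kHz
Guard bands = 11 gaps * 0 kHz = 0 kHz
Total = 384 + 0 = 384 kHz

384


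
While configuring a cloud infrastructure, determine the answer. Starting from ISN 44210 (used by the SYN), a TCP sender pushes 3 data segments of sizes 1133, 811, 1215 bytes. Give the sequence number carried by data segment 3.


The SYN occupies sequence number ISN = 44210, so the first data byte is ISN + 1 = 44211.
SEQ of data segment i = (ISN + 1) + sum of payload sizes of segments 1..i-1.
Segment 1: SEQ = 44211, payload = 1133 bytes
Segment 2: SEQ = 45344, payload = 811 bytes
Segment 3: SEQ = 46155, payload = 1215 bytes
SEQ of segment 3 = 44211 + 1133 + 811 = 46155

46155


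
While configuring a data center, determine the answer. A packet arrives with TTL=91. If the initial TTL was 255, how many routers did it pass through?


Given: initial TTL = 255, received TTL = 91
Hops = initial TTL - received TTL
Hops = 255 - 91 = 164

164


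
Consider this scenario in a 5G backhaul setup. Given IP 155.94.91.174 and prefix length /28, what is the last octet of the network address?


Given: IP = 155.94.91.174, prefix = /28
Subnet mask = 255.255.255.240
Last octet of IP: 174
Last octet of mask: 240
Network last octet = 174 AND 240 = 160

160


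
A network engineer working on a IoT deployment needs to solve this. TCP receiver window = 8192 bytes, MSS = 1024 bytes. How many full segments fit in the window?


Given: RWND = 8192 bytes, MSS = 1024 bytes
Full segments = floor(RWND / MSS)
Full segments = floor(8192 / 1024)
Full segments = floor(8.0) = 8

8


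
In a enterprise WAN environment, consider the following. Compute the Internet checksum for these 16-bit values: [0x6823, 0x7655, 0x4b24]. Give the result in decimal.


Given words: [0x6823, 0x7655, 0x4b24]
Step 1: Sum all words
Raw sum = 26659 + 30293 + 19236 = 76188
Step 2: Fold carry: (10652 + 1) = 10653
One's complement = ~10653 & 0xFFFF = 54882

54882


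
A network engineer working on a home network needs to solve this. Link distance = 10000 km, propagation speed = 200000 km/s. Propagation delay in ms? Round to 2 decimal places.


Given: distance = 10000 km, speed = 200000 km/s
Delay = distance / speed = 10000 / 200000 seconds
Delay in ms = 10000 * 1000 / 200000
Delay = 50.0000 ms
Rounded to 2 dp = 50.00 ms

50.00


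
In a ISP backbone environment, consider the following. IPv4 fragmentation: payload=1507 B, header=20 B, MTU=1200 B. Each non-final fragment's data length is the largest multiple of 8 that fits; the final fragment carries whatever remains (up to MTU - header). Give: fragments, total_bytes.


Max data per non-final fragment = floor((MTU - header)/8)*8 = floor((1200 - 20)/8)*8 = floor(1180/8)*8 = 1176 B
Final fragment needs no 8-byte alignment: it can carry up to MTU - header = 1180 B
Non-final fragments needed = ceil((payload - 1180) / 1176) = ceil(327/1176) = ceil(0.2781) = 1
Number of fragments = 1 + 1 = 2
Fragment sizes (data): 1 * 1176 B + 331 B (last, 331 <= 1180 OK)
Total bytes sent = payload + n_frags * header = 1507 + 2*20 = 1507 + 40 = 1547 B

2, 1547


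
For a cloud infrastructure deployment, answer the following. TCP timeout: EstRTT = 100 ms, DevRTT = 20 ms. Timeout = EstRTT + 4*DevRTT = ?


Given: EstRTT = 100 ms, DevRTT = 20 ms
Timeout = EstRTT + 4 * DevRTT
4 * DevRTT = 4 * 20 = 80
Timeout = 100 + 80 = 180 ms

180


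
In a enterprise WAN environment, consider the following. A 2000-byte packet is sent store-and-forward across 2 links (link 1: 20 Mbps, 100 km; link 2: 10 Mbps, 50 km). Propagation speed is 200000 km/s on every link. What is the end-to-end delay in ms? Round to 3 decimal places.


Packet = 2000 bytes = 16000 bits. Store-and-forward: sum (t_trans + t_prop) per link.
Link 1: t_trans = 16000/(20*10^6) s = 0.8000 ms; t_prop = 100/200000 s = 0.5000 ms; subtotal = 1.3000 ms
Link 2: t_trans = 16000/(10*10^6) s = 1.6000 ms; t_prop = 50/200000 s = 0.2500 ms; subtotal = 1.8500 ms
End-to-end = 1.3000 + 1.8500 = 3.1500 ms -> 3.150 ms (3 dp)

3.150


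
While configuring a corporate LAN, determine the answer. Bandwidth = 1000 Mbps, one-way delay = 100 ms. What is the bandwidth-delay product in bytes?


Given: bandwidth = 1000 Mbps, delay = 100 ms
BDP in bits = 1000 * 10^6 * 100 / 1000
BDP in bits = 100000000
BDP in bytes = 100000000 / 8 = 12500000

12500000


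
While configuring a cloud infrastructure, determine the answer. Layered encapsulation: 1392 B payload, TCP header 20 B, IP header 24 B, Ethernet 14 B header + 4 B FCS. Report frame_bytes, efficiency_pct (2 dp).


TCP segment = 1392 + 20 = 1412 B
IP packet = 1412 + 24 = 1436 B
Ethernet frame = 1436 + 14 + 4 = 1454 B
Efficiency = app / frame = 1392 / 1454 = 0.957359 = 95.7359% -> 95.74% (2 dp)

1454, 95.74


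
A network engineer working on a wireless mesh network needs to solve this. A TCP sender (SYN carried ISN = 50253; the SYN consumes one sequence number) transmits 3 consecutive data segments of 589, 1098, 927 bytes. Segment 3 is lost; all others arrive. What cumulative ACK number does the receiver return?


SYN uses sequence number 50253; first data byte = ISN + 1 = 50254.
Segment 1: SEQ = 50254, len = 589 B, covers [50254, 50842]
Segment 2: SEQ = 50843, len = 1098 B, covers [50843, 51940]
Segment 3: SEQ = 51941, len = 927 B, covers [51941, 52867] [LOST]
In-order data received: bytes [50254, 51940] (segments 1..2).
Segment 3 missing -> gap begins at byte 51941.
Cumulative ACK = next expected in-order byte = 50254 + 589 + 1098 = 51941

51941


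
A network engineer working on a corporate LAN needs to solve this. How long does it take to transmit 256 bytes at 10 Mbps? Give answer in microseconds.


Given: packet = 256 bytes, bandwidth = 10 Mbps
Packet in bits = 256 * 8 = 2048 bits
Bandwidth = 10 * 10^6 = 10000000 bps
Time = 2048 / 10000000 seconds
Time in us = 2048 * 10^6 / 10000000 = 204.8

204.8


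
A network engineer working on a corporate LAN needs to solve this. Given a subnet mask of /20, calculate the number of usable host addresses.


Given: subnet mask /20
Host bits = 32 - 20 = 12
Total addresses = 2^12 = 4096
Usable hosts = 4096 - 2 (network + broadcast) = 4094

4094


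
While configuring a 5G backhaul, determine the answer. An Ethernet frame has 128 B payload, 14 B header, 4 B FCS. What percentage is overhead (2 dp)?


Given: payload = 128 B, header = 14 B, trailer = 4 B
Overhead bytes = header + trailer = 14 + 4 = 18
Total frame = payload + overhead = 128 + 18 = 146
Overhead % = 18 / 146 * 100 = 12.3288% -> 12.33% (2 dp)

12.33


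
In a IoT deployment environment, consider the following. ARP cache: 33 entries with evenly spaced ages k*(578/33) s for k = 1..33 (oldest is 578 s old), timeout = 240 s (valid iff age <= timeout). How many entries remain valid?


Ages are k * 578/33 s for k = 1..33 (spacing = 17.5152 s).
Entry k is valid iff k * 578/33 <= 240 iff k <= 33 * 240 / 578 = 13.7024
n_valid = floor(13.7024) = 13
(n_stale = 33 - 13 = 20)

13


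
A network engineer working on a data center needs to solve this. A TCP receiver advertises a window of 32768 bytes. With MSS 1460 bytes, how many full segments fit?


Given: RWND = 32768 bytes, MSS = 1460 bytes
Full segments = floor(RWND / MSS)
Full segments = floor(32768 / 1460)
Full segments = floor(22.4438) = 22

22


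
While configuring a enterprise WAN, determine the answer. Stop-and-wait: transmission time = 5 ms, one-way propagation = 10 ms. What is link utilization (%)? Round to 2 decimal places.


Given: Ttrans = 5 ms, Tprop = 10 ms
RTT = 2 * Tprop = 2 * 10 = 20 ms
U = Ttrans / (Ttrans + RTT)
U = 5 / (5 + 20)
U = 5 / 25 = 0.2
U% = 20.00%

20.00


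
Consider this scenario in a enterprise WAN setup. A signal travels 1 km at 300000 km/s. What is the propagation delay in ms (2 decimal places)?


Given: distance = 1 km, speed = 300000 km/s
Delay = distance / speed = 1 / 300000 seconds
Delay in ms = 1 * 1000 / 300000
Delay = 0.0033 ms
Rounded to 2 dp = 0.00 ms

0.00


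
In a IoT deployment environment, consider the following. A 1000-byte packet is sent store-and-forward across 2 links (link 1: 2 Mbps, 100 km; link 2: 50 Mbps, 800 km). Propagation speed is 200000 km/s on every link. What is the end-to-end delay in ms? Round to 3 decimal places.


Packet = 1000 bytes = 8000 bits. Store-and-forward: sum (t_trans + t_prop) per link.
Link 1: t_trans = 8000/(2*10^6) s = 4.0000 ms; t_prop = 100/200000 s = 0.5000 ms; subtotal = 4.5000 ms
Link 2: t_trans = 8000/(50*10^6) s = 0.1600 ms; t_prop = 800/200000 s = 4.0000 ms; subtotal = 4.1600 ms
End-to-end = 4.5000 + 4.1600 = 8.6600 ms -> 8.660 ms (3 dp)

8.660


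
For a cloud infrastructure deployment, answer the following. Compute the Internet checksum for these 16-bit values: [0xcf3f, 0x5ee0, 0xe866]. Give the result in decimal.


Given words: [0xcf3f, 0x5ee0, 0xe866]
Step 1: Sum all words
Raw sum = 53055 + 24288 + 59494 = 136837
Step 2: Fold carry: (5765 + 2) = 5767
One's complement = ~5767 & 0xFFFF = 59768

59768


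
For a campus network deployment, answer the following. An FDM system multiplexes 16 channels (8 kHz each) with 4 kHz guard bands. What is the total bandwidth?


Given: 16 channels, 8 kHz each, guard = 4 kHz
Channel bandwidth = 16 * 8 = 128 kHz
Guard bands = 15 gaps * 4 kHz = 60 kHz
Total = 128 + 60 = 188 kHz

188


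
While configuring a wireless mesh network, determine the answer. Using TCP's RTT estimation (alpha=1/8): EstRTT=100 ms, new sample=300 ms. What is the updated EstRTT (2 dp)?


Given: EstRTT = 100 ms, SampleRTT = 300 ms, alpha = 1/8
New EstRTT = (1 - alpha) * EstRTT + alpha * SampleRTT
(7/8) * 100 = 87.5
(1/8) * 300 = 37.5
New EstRTT = 87.5 + 37.5 = 125 ms -> 125.00 ms (2 dp)

125.00


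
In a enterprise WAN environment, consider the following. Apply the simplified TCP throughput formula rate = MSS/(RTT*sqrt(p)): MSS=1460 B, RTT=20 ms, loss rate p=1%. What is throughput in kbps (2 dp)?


Given: MSS = 1460 bytes, RTT = 20 ms, loss = 1%
RTT in seconds = 20 / 1000 = 0.02
Loss rate = 1% = 0.01
sqrt(loss) = sqrt(0.01) = 0.1
Throughput (bytes/s) = 1460 / (0.02 * 0.1) = 730000.0000
Throughput (kbps) = 730000.0000 * 8 / 1000 = 5840.000000 -> 5840.00 kbps (2 dp)

5840.00


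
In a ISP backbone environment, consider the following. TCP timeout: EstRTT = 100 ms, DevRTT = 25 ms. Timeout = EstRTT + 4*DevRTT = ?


Given: EstRTT = 100 ms, DevRTT = 25 ms
Timeout = EstRTT + 4 * DevRTT
4 * DevRTT = 4 * 25 = 100
Timeout = 100 + 100 = 200 ms

200


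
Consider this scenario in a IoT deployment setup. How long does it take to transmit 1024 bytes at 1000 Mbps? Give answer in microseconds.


Given: packet = 1024 bytes, bandwidth = 1000 Mbps
Packet in bits = 1024 * 8 = 8192 bits
Bandwidth = 1000 * 10^6 = 1000000000 bps
Time = 8192 / 1000000000 seconds
Time in us = 8192 * 10^6 / 1000000000 = 8.192

8.192
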